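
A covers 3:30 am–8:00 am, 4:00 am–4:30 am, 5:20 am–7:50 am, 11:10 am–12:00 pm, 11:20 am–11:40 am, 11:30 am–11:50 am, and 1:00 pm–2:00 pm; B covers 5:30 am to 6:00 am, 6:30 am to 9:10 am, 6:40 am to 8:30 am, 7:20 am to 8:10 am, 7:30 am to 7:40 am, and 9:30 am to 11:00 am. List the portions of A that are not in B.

First set merges to 3:30 am–8:00 am, 11:10 am–12:00 pm, 1:00 pm–2:00 pm.
Second set merges to 5:30 am–6:00 am, 6:30 am–9:10 am, 9:30 am–11:00 am.
3:30 am–8:00 am \ B = 3:30 am–5:30 am, 6:00 am–6:30 am.
11:10 am–12:00 pm: nothing removed.
1:00 pm–2:00 pm: nothing removed.

3:30 am–5:30 am, 6:00 am–6:30 am, 11:10 am–12:00 pm, 1:00 pm–2:00 pm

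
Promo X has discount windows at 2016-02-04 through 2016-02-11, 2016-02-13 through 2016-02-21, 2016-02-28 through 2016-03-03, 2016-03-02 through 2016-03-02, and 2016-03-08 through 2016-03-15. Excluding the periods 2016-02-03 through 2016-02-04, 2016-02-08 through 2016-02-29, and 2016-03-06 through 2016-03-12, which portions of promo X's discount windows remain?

A, merged: 2016-02-04 through 2016-02-11, 2016-02-13 through 2016-02-21, 2016-02-28 through 2016-03-03, 2016-03-08 through 2016-03-15.
2016-02-04 through 2016-02-11 with B removed leaves 2016-02-05 through 2016-02-07.
2016-02-13 through 2016-02-21 lies entirely inside B → drops out.
2016-02-28 through 2016-03-03 with B removed leaves 2016-03-01 through 2016-03-03.
2016-03-08 through 2016-03-15 with B removed leaves 2016-03-13 through 2016-03-15.

2016-02-05 through 2016-02-07, 2016-03-01 through 2016-03-03, 2016-03-13 through 2016-03-15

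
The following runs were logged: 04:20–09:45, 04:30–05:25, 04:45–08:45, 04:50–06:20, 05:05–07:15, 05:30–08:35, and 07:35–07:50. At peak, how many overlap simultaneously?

5

At 05:05, 5 of the intervals are simultaneously active.
No point has more.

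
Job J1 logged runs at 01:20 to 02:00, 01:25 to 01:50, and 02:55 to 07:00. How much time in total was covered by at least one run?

4 h 45 min

Merged: 01:20–02:00, 02:55–07:00.
Lengths: 40 min + 4 h 5 min = 4 h 45 min.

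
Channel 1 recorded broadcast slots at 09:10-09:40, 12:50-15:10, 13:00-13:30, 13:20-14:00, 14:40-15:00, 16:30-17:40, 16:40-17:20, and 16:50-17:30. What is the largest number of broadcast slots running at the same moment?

3

At 13:20, 3 of the intervals are simultaneously active.
No point has more.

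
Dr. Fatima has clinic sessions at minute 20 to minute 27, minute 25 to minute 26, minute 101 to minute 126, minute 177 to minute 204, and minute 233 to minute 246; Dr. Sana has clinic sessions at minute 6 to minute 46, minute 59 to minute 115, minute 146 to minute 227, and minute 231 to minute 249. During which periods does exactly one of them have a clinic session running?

A, merged: minute 20 to minute 27, minute 101 to minute 126, minute 177 to minute 204, minute 233 to minute 246.
A but not B: minute 115 to minute 126.
B but not A: minute 6 to minute 20, minute 27 to minute 46, minute 59 to minute 101, minute 146 to minute 177, minute 204 to minute 227, minute 231 to minute 233, minute 246 to minute 249.
Combining gives A △ B.

minute 6 to minute 20, minute 27 to minute 46, minute 59 to minute 101, minute 115 to minute 126, minute 146 to minute 177, minute 204 to minute 227, minute 231 to minute 233, minute 246 to minute 249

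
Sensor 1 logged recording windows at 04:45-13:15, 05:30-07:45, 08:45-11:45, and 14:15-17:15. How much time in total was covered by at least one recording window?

11 h 30 min

Merged: 04:45–13:15, 14:15–17:15.
Lengths: 8 h 30 min + 3 h = 11 h 30 min.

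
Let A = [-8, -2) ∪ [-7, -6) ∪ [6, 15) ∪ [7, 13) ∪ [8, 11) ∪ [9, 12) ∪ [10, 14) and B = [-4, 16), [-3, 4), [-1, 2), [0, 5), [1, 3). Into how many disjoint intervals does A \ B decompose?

First set merges to [-8, -2), [6, 15).
Second set merges to [-4, 16).
A \ B = [-8, -4).
That is 1 disjoint piece.

1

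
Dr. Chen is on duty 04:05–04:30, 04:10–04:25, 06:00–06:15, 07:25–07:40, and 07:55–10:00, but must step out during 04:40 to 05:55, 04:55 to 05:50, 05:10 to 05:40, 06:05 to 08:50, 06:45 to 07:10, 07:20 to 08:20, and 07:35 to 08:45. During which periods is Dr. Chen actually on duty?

First set merges to 04:05-04:30, 06:00-06:15, 07:25-07:40, 07:55-10:00.
Second set merges to 04:40-05:55, 06:05-08:50.
04:05-04:30 is untouched.
06:00-06:15 with B removed leaves 06:00-06:05.
07:25-07:40 lies entirely inside B → drops out.
07:55-10:00 with B removed leaves 08:50-10:00.

04:05-04:30, 06:00-06:05, 08:50-10:00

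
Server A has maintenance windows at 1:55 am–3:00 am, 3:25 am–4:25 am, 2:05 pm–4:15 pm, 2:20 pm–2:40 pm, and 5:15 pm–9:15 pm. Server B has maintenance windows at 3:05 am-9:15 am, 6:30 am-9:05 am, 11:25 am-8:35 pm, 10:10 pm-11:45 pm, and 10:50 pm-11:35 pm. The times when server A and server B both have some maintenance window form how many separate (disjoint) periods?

3

A, merged: 1:55 am-3:00 am, 3:25 am-4:25 am, 2:05 pm-4:15 pm, 5:15 pm-9:15 pm.
B, merged: 3:05 am-9:15 am, 11:25 am-8:35 pm, 10:10 pm-11:45 pm.
A ∩ B = 3:25 am-4:25 am, 2:05 pm-4:15 pm, 5:15 pm-8:35 pm.
That is 3 disjoint pieces.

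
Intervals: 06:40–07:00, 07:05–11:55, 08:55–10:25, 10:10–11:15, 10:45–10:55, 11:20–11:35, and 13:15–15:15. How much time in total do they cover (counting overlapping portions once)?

Merged: 06:40–07:00, 07:05–11:55, 13:15–15:15.
Lengths: 20 min + 4 h 50 min + 2 h = 7 h 10 min.

7 h 10 min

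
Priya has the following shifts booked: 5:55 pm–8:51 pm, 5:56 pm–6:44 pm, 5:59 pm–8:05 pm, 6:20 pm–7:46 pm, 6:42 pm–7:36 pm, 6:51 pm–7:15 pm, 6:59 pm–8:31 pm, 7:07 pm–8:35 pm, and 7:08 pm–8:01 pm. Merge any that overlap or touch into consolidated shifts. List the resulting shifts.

5:56 pm–6:44 pm overlaps/touches 5:55 pm–8:51 pm → extend to 5:55 pm–8:51 pm.
5:59 pm–8:05 pm overlaps/touches 5:55 pm–8:51 pm → extend to 5:55 pm–8:51 pm.
6:20 pm–7:46 pm overlaps/touches 5:55 pm–8:51 pm → extend to 5:55 pm–8:51 pm.
6:42 pm–7:36 pm overlaps/touches 5:55 pm–8:51 pm → extend to 5:55 pm–8:51 pm.
6:51 pm–7:15 pm overlaps/touches 5:55 pm–8:51 pm → extend to 5:55 pm–8:51 pm.
6:59 pm–8:31 pm overlaps/touches 5:55 pm–8:51 pm → extend to 5:55 pm–8:51 pm.
7:07 pm–8:35 pm overlaps/touches 5:55 pm–8:51 pm → extend to 5:55 pm–8:51 pm.
7:08 pm–8:01 pm overlaps/touches 5:55 pm–8:51 pm → extend to 5:55 pm–8:51 pm.

5:55 pm–8:51 pm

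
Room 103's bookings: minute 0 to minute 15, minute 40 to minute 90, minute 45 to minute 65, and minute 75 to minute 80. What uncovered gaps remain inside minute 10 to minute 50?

minute 15 to minute 40

After merging, the occupied span is minute 0 to minute 15, minute 40 to minute 90.
Uncovered inside minute 10 to minute 50: minute 15 to minute 40.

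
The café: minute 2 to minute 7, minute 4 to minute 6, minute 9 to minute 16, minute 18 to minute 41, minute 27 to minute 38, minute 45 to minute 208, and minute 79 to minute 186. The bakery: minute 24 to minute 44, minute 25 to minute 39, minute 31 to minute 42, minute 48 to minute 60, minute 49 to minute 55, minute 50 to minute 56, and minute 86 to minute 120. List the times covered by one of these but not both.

minute 2 to minute 7, minute 9 to minute 16, minute 18 to minute 24, minute 41 to minute 44, minute 45 to minute 48, minute 60 to minute 86, minute 120 to minute 208

A, merged: minute 2 to minute 7, minute 9 to minute 16, minute 18 to minute 41, minute 45 to minute 208.
B, merged: minute 24 to minute 44, minute 48 to minute 60, minute 86 to minute 120.
A \ B = minute 2 to minute 7, minute 9 to minute 16, minute 18 to minute 24, minute 45 to minute 48, minute 60 to minute 86, minute 120 to minute 208.
B \ A = minute 41 to minute 44.
Union of the two gives the symmetric difference.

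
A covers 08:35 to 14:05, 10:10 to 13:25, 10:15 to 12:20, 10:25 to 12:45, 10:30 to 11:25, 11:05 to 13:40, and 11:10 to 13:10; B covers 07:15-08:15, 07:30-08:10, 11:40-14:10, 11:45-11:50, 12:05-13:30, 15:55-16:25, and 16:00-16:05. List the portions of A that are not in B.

A, merged: 08:35–14:05.
B, merged: 07:15–08:15, 11:40–14:10, 15:55–16:25.
08:35–14:05 \ B = 08:35–11:40.

08:35–11:40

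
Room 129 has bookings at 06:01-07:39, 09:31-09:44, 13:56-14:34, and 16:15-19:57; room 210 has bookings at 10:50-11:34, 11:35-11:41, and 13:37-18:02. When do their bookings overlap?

13:56–14:34, 16:15–18:02

06:01–07:39: no overlap with the second set.
09:31–09:44: no overlap with the second set.
13:56–14:34 meets the second set on 13:56–14:34.
16:15–19:57 meets the second set on 16:15–18:02.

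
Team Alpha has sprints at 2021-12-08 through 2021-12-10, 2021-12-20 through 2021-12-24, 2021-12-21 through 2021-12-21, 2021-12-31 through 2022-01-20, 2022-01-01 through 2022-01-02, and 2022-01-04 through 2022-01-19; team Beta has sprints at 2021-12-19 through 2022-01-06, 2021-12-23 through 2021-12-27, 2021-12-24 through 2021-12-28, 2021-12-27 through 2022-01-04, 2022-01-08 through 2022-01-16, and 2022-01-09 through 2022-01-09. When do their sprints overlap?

Merge the first list: 2021-12-08 through 2021-12-10, 2021-12-20 through 2021-12-24, 2021-12-31 through 2022-01-20.
Merge the second list: 2021-12-19 through 2022-01-06, 2022-01-08 through 2022-01-16.
2021-12-08 through 2021-12-10: no overlap with the second set.
2021-12-20 through 2021-12-24 meets the second set on 2021-12-20 through 2021-12-24.
2021-12-31 through 2022-01-20 meets the second set on 2021-12-31 through 2022-01-06, 2022-01-08 through 2022-01-16.

2021-12-20 through 2021-12-24, 2021-12-31 through 2022-01-06, 2022-01-08 through 2022-01-16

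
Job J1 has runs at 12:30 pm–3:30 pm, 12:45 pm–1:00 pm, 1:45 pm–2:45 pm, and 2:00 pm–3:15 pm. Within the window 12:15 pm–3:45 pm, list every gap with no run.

Covered (merged): 12:30 pm–3:30 pm.
Uncovered inside 12:15 pm–3:45 pm: 12:15 pm–12:30 pm, 3:30 pm–3:45 pm.

12:15 pm–12:30 pm, 3:30 pm–3:45 pm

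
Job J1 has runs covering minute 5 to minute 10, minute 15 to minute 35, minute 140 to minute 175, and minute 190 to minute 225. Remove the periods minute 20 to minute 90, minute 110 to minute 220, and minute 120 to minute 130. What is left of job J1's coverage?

minute 5 to minute 10, minute 15 to minute 20, minute 220 to minute 225

Second set merges to minute 20 to minute 90, minute 110 to minute 220.
minute 5 to minute 10: no B overlap → unchanged.
minute 15 to minute 35 minus B → minute 15 to minute 20.
minute 140 to minute 175: fully covered by B → removed.
minute 190 to minute 225 minus B → minute 220 to minute 225.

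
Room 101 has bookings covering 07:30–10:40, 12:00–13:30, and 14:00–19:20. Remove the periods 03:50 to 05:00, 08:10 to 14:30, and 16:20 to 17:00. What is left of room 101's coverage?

07:30–10:40 minus B → 07:30–08:10.
12:00–13:30: fully covered by B → removed.
14:00–19:20 minus B → 14:30–16:20, 17:00–19:20.

07:30–08:10, 14:30–16:20, 17:00–19:20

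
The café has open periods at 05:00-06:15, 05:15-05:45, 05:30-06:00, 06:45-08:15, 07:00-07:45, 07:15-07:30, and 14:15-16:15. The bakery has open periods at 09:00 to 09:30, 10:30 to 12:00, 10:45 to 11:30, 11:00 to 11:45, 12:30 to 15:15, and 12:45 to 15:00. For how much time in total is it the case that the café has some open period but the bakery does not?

A, merged: 05:00–06:15, 06:45–08:15, 14:15–16:15.
B, merged: 09:00–09:30, 10:30–12:00, 12:30–15:15.
A \ B = 05:00–06:15, 06:45–08:15, 15:15–16:15.
Total: 1 h 15 min + 1 h 30 min + 1 h = 3 h 45 min.

3 h 45 min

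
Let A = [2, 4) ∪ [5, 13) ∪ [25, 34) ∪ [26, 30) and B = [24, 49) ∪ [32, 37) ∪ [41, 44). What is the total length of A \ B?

10

Merge the first list: [2, 4), [5, 13), [25, 34).
Merge the second list: [24, 49).
A \ B = [2, 4), [5, 13).
Total: 2 + 8 = 10.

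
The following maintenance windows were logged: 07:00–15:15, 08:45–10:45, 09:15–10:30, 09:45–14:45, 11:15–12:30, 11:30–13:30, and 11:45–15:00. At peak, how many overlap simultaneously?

5

Sweep endpoints in order; track running count of active intervals.
Peak of 5 reached at 11:45.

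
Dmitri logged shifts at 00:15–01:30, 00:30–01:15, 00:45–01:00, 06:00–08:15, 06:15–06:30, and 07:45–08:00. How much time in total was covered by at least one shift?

3 h 30 min

Merged: 00:15-01:30, 06:00-08:15.
Lengths: 1 h 15 min + 2 h 15 min = 3 h 30 min.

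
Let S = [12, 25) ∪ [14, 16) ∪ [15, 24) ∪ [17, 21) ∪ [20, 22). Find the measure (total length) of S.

13

Merged: [12, 25).
Length: 13.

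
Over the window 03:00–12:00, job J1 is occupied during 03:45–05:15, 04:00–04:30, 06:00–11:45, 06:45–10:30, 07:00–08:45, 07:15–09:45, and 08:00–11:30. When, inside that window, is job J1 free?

03:00–03:45, 05:15–06:00, 11:45–12:00

After merging, the occupied span is 03:45–05:15, 06:00–11:45.
Gaps within 03:00–12:00: 03:00–03:45, 05:15–06:00, 11:45–12:00.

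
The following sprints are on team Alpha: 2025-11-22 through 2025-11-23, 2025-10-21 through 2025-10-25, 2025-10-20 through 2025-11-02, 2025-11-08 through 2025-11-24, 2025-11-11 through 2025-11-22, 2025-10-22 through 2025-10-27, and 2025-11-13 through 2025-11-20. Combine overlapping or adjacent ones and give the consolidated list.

Sort by start: 2025-10-20 through 2025-11-02, 2025-10-21 through 2025-10-25, 2025-10-22 through 2025-10-27, 2025-11-08 through 2025-11-24, 2025-11-11 through 2025-11-22, 2025-11-13 through 2025-11-20, 2025-11-22 through 2025-11-23.
2025-10-21 through 2025-10-25 overlaps/touches 2025-10-20 through 2025-11-02 → extend to 2025-10-20 through 2025-11-02.
2025-10-22 through 2025-10-27 overlaps/touches 2025-10-20 through 2025-11-02 → extend to 2025-10-20 through 2025-11-02.
2025-11-08 through 2025-11-24 is disjoint → start new block.
2025-11-11 through 2025-11-22 overlaps/touches 2025-11-08 through 2025-11-24 → extend to 2025-11-08 through 2025-11-24.
2025-11-13 through 2025-11-20 overlaps/touches 2025-11-08 through 2025-11-24 → extend to 2025-11-08 through 2025-11-24.
2025-11-22 through 2025-11-23 overlaps/touches 2025-11-08 through 2025-11-24 → extend to 2025-11-08 through 2025-11-24.

2025-10-20 through 2025-11-02, 2025-11-08 through 2025-11-24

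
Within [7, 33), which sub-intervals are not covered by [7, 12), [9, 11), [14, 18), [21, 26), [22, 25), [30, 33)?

[12, 14) ∪ [18, 21) ∪ [26, 30)

After merging, the occupied span is [7, 12), [14, 18), [21, 26), [30, 33).
Complement within [7, 33): [12, 14), [18, 21), [26, 30).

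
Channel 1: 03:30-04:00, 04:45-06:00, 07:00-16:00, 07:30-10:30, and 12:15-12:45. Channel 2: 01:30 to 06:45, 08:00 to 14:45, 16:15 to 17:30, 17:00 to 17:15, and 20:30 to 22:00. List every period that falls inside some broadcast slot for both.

03:30–04:00, 04:45–06:00, 08:00–14:45

Merge the first list: 03:30–04:00, 04:45–06:00, 07:00–16:00.
Merge the second list: 01:30–06:45, 08:00–14:45, 16:15–17:30, 20:30–22:00.
03:30–04:00 ∩ B → 03:30–04:00.
04:45–06:00 ∩ B → 04:45–06:00.
07:00–16:00 ∩ B → 08:00–14:45.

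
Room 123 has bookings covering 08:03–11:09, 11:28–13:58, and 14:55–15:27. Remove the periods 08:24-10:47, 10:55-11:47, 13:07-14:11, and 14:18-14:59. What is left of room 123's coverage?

08:03–08:24, 10:47–10:55, 11:47–13:07, 14:59–15:27

08:03–11:09 minus B → 08:03–08:24, 10:47–10:55.
11:28–13:58 minus B → 11:47–13:07.
14:55–15:27 minus B → 14:59–15:27.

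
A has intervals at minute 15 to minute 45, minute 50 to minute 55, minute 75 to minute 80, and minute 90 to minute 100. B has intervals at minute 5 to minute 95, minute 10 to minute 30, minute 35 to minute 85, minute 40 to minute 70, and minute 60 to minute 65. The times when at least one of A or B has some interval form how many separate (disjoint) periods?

B, merged: minute 5 to minute 95.
A ∪ B = minute 5 to minute 100.
That is 1 disjoint piece.

1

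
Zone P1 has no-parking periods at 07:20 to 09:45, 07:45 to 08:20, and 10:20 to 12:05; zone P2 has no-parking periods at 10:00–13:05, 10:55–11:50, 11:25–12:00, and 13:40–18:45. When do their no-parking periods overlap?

10:20–12:05

Merge the first list: 07:20–09:45, 10:20–12:05.
Merge the second list: 10:00–13:05, 13:40–18:45.
07:20–09:45: no overlap with the second set.
10:20–12:05 meets the second set on 10:20–12:05.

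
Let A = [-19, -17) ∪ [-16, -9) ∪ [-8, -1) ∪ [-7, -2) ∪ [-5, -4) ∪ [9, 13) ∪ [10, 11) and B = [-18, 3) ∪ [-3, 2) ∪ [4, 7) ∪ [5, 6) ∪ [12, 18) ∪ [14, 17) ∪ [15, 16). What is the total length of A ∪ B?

Merge the first list: [-19, -17), [-16, -9), [-8, -1), [9, 13).
Merge the second list: [-18, 3), [4, 7), [12, 18).
A ∪ B = [-19, 3), [4, 7), [9, 18).
Total: 22 + 3 + 9 = 34.

34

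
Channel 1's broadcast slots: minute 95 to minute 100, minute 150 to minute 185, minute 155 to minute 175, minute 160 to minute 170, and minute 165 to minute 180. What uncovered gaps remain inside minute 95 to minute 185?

minute 100 to minute 150

After merging, the occupied span is minute 95 to minute 100, minute 150 to minute 185.
Uncovered inside minute 95 to minute 185: minute 100 to minute 150.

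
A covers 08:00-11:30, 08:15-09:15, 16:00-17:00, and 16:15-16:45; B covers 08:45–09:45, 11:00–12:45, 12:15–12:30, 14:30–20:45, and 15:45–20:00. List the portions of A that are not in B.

A, merged: 08:00–11:30, 16:00–17:00.
B, merged: 08:45–09:45, 11:00–12:45, 14:30–20:45.
08:00–11:30 \ B = 08:00–08:45, 09:45–11:00.
16:00–17:00: entirely removed.

08:00–08:45, 09:45–11:00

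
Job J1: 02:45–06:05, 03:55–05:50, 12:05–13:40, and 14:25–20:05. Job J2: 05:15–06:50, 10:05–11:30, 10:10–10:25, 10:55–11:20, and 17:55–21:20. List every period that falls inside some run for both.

A, merged: 02:45–06:05, 12:05–13:40, 14:25–20:05.
B, merged: 05:15–06:50, 10:05–11:30, 17:55–21:20.
02:45–06:05 overlaps B on 05:15–06:05.
12:05–13:40 falls entirely outside B.
14:25–20:05 overlaps B on 17:55–20:05.

05:15–06:05, 17:55–20:05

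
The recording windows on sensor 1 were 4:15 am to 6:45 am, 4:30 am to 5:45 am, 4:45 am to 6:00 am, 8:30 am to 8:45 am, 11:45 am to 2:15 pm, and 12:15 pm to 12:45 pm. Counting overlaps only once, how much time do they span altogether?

Merged: 4:15 am–6:45 am, 8:30 am–8:45 am, 11:45 am–2:15 pm.
Lengths: 2 h 30 min + 15 min + 2 h 30 min = 5 h 15 min.

5 h 15 min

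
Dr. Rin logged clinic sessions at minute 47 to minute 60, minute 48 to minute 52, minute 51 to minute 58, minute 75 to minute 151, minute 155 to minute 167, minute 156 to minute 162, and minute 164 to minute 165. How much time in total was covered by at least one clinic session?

101 minutes

Merged: minute 47 to minute 60, minute 75 to minute 151, minute 155 to minute 167.
Lengths: 13 minutes + 76 minutes + 12 minutes = 101 minutes.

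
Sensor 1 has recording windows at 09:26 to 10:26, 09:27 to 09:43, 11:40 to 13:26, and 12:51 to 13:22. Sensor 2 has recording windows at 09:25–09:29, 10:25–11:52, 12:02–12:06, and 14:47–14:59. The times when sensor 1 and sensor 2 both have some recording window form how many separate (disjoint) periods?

4

First set merges to 09:26–10:26, 11:40–13:26.
A ∩ B = 09:26–09:29, 10:25–10:26, 11:40–11:52, 12:02–12:06.
That is 4 disjoint pieces.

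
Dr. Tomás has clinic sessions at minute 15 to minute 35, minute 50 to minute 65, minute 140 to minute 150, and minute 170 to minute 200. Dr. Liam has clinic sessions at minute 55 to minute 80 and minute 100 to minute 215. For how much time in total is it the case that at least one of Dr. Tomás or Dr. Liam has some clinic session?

165 minutes

A ∪ B = minute 15 to minute 35, minute 50 to minute 80, minute 100 to minute 215.
Total: 20 minutes + 30 minutes + 115 minutes = 165 minutes.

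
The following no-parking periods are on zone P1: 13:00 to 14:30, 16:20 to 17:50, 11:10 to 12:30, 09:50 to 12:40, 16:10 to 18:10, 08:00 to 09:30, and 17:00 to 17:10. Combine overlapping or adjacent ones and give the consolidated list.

Sort by start: 08:00–09:30, 09:50–12:40, 11:10–12:30, 13:00–14:30, 16:10–18:10, 16:20–17:50, 17:00–17:10.
09:50–12:40 is disjoint → start new block.
11:10–12:30 overlaps/touches 09:50–12:40 → extend to 09:50–12:40.
13:00–14:30 is disjoint → start new block.
16:10–18:10 is disjoint → start new block.
16:20–17:50 overlaps/touches 16:10–18:10 → extend to 16:10–18:10.
17:00–17:10 overlaps/touches 16:10–18:10 → extend to 16:10–18:10.

08:00–09:30, 09:50–12:40, 13:00–14:30, 16:10–18:10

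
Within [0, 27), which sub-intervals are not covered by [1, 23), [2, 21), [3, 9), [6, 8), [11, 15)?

[0, 1) ∪ [23, 27)

The merged coverage is [1, 23).
Complement within [0, 27): [0, 1), [23, 27).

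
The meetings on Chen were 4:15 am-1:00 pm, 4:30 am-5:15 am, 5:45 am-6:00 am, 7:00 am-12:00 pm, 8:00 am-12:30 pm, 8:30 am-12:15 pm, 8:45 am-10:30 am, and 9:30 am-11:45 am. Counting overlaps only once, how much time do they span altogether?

8 h 45 min

Merged: 4:15 am–1:00 pm.
Length: 8 h 45 min.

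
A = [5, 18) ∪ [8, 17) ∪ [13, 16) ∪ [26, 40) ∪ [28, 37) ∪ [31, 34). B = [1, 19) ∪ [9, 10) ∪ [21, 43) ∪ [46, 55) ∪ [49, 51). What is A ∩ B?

Merge the first list: [5, 18), [26, 40).
Merge the second list: [1, 19), [21, 43), [46, 55).
[5, 18) ∩ B → [5, 18).
[26, 40) ∩ B → [26, 40).

[5, 18) ∪ [26, 40)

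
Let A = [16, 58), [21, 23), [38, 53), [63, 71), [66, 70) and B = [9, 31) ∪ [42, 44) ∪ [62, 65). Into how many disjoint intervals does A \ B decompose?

A, merged: [16, 58), [63, 71).
A \ B = [31, 42), [44, 58), [65, 71).
That is 3 disjoint pieces.

3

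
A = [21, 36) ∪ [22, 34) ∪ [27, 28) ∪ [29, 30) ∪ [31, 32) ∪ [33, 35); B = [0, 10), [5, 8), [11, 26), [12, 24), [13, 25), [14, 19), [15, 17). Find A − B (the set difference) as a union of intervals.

[26, 36)

First set merges to [21, 36).
Second set merges to [0, 10), [11, 26).
[21, 36) minus B → [26, 36).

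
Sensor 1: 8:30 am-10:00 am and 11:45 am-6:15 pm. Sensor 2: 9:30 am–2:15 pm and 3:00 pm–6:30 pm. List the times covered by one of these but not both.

A but not B: 8:30 am–9:30 am, 2:15 pm–3:00 pm.
B but not A: 10:00 am–11:45 am, 6:15 pm–6:30 pm.
Combining gives A △ B.

8:30 am–9:30 am, 10:00 am–11:45 am, 2:15 pm–3:00 pm, 6:15 pm–6:30 pm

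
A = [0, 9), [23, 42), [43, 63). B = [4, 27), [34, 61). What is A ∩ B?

[0, 9) overlaps B on [4, 9).
[23, 42) overlaps B on [23, 27), [34, 42).
[43, 63) overlaps B on [43, 61).

[4, 9) ∪ [23, 27) ∪ [34, 42) ∪ [43, 61)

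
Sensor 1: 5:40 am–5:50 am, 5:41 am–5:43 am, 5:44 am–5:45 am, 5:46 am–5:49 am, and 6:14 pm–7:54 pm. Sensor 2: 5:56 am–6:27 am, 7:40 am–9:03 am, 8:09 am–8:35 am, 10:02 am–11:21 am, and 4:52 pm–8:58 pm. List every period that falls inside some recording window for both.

6:14 pm–7:54 pm

First set merges to 5:40 am–5:50 am, 6:14 pm–7:54 pm.
Second set merges to 5:56 am–6:27 am, 7:40 am–9:03 am, 10:02 am–11:21 am, 4:52 pm–8:58 pm.
5:40 am–5:50 am meets no B interval.
6:14 pm–7:54 pm ∩ B → 6:14 pm–7:54 pm.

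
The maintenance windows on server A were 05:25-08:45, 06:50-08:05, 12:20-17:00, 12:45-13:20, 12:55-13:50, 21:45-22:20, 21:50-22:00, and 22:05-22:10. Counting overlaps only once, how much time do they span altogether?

8 h 35 min

Merged: 05:25–08:45, 12:20–17:00, 21:45–22:20.
Lengths: 3 h 20 min + 4 h 40 min + 35 min = 8 h 35 min.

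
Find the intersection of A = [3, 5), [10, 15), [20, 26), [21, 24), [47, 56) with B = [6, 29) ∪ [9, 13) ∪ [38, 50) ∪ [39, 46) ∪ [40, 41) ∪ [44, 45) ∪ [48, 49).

[10, 15) ∪ [20, 26) ∪ [47, 50)

Merge the first list: [3, 5), [10, 15), [20, 26), [47, 56).
Merge the second list: [6, 29), [38, 50).
[3, 5) meets no B interval.
[10, 15) ∩ B → [10, 15).
[20, 26) ∩ B → [20, 26).
[47, 56) ∩ B → [47, 50).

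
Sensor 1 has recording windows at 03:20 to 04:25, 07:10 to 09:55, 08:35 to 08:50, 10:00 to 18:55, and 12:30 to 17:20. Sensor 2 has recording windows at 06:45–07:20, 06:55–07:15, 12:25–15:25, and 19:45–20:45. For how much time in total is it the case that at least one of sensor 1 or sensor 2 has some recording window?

A, merged: 03:20–04:25, 07:10–09:55, 10:00–18:55.
B, merged: 06:45–07:20, 12:25–15:25, 19:45–20:45.
A ∪ B = 03:20–04:25, 06:45–09:55, 10:00–18:55, 19:45–20:45.
Total: 1 h 5 min + 3 h 10 min + 8 h 55 min + 1 h = 14 h 10 min.

14 h 10 min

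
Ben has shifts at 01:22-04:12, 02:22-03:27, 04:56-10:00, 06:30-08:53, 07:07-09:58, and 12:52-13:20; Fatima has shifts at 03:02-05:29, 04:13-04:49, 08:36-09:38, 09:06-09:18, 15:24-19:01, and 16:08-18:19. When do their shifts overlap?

First set merges to 01:22-04:12, 04:56-10:00, 12:52-13:20.
Second set merges to 03:02-05:29, 08:36-09:38, 15:24-19:01.
01:22-04:12 meets the second set on 03:02-04:12.
04:56-10:00 meets the second set on 04:56-05:29, 08:36-09:38.
12:52-13:20: no overlap with the second set.

03:02-04:12, 04:56-05:29, 08:36-09:38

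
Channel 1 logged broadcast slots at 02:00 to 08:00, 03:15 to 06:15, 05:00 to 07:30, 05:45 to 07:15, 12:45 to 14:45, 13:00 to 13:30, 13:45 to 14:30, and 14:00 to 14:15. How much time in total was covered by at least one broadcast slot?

Merged: 02:00–08:00, 12:45–14:45.
Lengths: 6 h + 2 h = 8 h.

8 h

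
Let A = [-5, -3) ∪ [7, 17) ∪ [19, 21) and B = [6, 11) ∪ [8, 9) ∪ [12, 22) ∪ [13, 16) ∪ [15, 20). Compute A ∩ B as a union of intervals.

B, merged: [6, 11), [12, 22).
[-5, -3) falls entirely outside B.
[7, 17) overlaps B on [7, 11), [12, 17).
[19, 21) overlaps B on [19, 21).

[7, 11) ∪ [12, 17) ∪ [19, 21)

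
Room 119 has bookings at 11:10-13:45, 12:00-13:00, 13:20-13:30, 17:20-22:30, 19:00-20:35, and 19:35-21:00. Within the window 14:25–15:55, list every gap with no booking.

14:25–15:55

After merging, the occupied span is 11:10–13:45, 17:20–22:30.
Complement within 14:25–15:55: 14:25–15:55.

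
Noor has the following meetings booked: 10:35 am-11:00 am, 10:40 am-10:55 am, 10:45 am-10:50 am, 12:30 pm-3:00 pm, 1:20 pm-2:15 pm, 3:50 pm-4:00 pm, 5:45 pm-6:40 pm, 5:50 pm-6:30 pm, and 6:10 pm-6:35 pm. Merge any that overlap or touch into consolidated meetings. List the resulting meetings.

10:40 am–10:55 am overlaps/touches 10:35 am–11:00 am → extend to 10:35 am–11:00 am.
10:45 am–10:50 am overlaps/touches 10:35 am–11:00 am → extend to 10:35 am–11:00 am.
12:30 pm–3:00 pm is disjoint → start new block.
1:20 pm–2:15 pm overlaps/touches 12:30 pm–3:00 pm → extend to 12:30 pm–3:00 pm.
3:50 pm–4:00 pm is disjoint → start new block.
5:45 pm–6:40 pm is disjoint → start new block.
5:50 pm–6:30 pm overlaps/touches 5:45 pm–6:40 pm → extend to 5:45 pm–6:40 pm.
6:10 pm–6:35 pm overlaps/touches 5:45 pm–6:40 pm → extend to 5:45 pm–6:40 pm.

10:35 am–11:00 am, 12:30 pm–3:00 pm, 3:50 pm–4:00 pm, 5:45 pm–6:40 pm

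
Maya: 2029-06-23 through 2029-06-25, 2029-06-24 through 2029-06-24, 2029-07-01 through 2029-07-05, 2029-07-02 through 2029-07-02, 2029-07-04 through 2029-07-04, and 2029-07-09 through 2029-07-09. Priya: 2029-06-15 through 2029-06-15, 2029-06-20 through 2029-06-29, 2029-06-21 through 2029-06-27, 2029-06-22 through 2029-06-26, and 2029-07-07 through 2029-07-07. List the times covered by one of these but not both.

Merge the first list: 2029-06-23 through 2029-06-25, 2029-07-01 through 2029-07-05, 2029-07-09 through 2029-07-09.
Merge the second list: 2029-06-15 through 2029-06-15, 2029-06-20 through 2029-06-29, 2029-07-07 through 2029-07-07.
A but not B: 2029-07-01 through 2029-07-05, 2029-07-09 through 2029-07-09.
B but not A: 2029-06-15 through 2029-06-15, 2029-06-20 through 2029-06-22, 2029-06-26 through 2029-06-29, 2029-07-07 through 2029-07-07.
Combining gives A △ B.

2029-06-15 through 2029-06-15, 2029-06-20 through 2029-06-22, 2029-06-26 through 2029-06-29, 2029-07-01 through 2029-07-05, 2029-07-07 through 2029-07-07, 2029-07-09 through 2029-07-09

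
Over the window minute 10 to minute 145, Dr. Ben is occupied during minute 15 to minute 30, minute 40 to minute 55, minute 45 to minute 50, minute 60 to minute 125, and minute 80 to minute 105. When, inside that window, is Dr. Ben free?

Covered (merged): minute 15 to minute 30, minute 40 to minute 55, minute 60 to minute 125.
Complement within minute 10 to minute 145: minute 10 to minute 15, minute 30 to minute 40, minute 55 to minute 60, minute 125 to minute 145.

minute 10 to minute 15, minute 30 to minute 40, minute 55 to minute 60, minute 125 to minute 145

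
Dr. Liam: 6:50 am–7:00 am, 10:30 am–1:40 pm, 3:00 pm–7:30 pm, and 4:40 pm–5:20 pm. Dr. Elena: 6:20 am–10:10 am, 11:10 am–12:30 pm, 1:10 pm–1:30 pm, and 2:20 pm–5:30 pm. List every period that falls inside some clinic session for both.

6:50 am–7:00 am, 11:10 am–12:30 pm, 1:10 pm–1:30 pm, 3:00 pm–5:30 pm

First set merges to 6:50 am–7:00 am, 10:30 am–1:40 pm, 3:00 pm–7:30 pm.
6:50 am–7:00 am overlaps B on 6:50 am–7:00 am.
10:30 am–1:40 pm overlaps B on 11:10 am–12:30 pm, 1:10 pm–1:30 pm.
3:00 pm–7:30 pm overlaps B on 3:00 pm–5:30 pm.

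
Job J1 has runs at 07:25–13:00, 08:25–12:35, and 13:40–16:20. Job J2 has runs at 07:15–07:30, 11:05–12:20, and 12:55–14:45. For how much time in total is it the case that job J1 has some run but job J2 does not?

A, merged: 07:25–13:00, 13:40–16:20.
A \ B = 07:30–11:05, 12:20–12:55, 14:45–16:20.
Total: 3 h 35 min + 35 min + 1 h 35 min = 5 h 45 min.

5 h 45 min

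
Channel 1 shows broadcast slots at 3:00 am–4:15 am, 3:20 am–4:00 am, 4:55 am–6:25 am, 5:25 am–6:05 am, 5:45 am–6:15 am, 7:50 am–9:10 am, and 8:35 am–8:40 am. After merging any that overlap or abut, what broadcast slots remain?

3:20 am-4:00 am overlaps/touches 3:00 am-4:15 am → extend to 3:00 am-4:15 am.
4:55 am-6:25 am is disjoint → start new block.
5:25 am-6:05 am overlaps/touches 4:55 am-6:25 am → extend to 4:55 am-6:25 am.
5:45 am-6:15 am overlaps/touches 4:55 am-6:25 am → extend to 4:55 am-6:25 am.
7:50 am-9:10 am is disjoint → start new block.
8:35 am-8:40 am overlaps/touches 7:50 am-9:10 am → extend to 7:50 am-9:10 am.

3:00 am-4:15 am, 4:55 am-6:25 am, 7:50 am-9:10 am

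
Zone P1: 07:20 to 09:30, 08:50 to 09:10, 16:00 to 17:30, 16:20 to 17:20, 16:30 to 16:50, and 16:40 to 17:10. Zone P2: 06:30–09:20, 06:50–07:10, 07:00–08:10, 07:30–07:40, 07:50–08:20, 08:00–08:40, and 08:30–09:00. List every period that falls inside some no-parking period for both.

Merge the first list: 07:20–09:30, 16:00–17:30.
Merge the second list: 06:30–09:20.
07:20–09:30 meets the second set on 07:20–09:20.
16:00–17:30: no overlap with the second set.

07:20–09:20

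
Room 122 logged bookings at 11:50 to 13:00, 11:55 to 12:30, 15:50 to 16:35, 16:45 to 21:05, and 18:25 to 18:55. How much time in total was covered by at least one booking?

Merged: 11:50-13:00, 15:50-16:35, 16:45-21:05.
Lengths: 1 h 10 min + 45 min + 4 h 20 min = 6 h 15 min.

6 h 15 min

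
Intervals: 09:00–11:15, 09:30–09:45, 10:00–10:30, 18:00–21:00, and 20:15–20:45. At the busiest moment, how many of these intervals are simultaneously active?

2

Sweep endpoints in order; track running count of active intervals.
Peak of 2 reached at 09:30.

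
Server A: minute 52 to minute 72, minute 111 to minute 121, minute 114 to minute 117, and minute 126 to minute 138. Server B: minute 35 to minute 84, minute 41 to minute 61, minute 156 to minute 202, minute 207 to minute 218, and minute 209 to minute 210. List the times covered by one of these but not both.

minute 35 to minute 52, minute 72 to minute 84, minute 111 to minute 121, minute 126 to minute 138, minute 156 to minute 202, minute 207 to minute 218

A, merged: minute 52 to minute 72, minute 111 to minute 121, minute 126 to minute 138.
B, merged: minute 35 to minute 84, minute 156 to minute 202, minute 207 to minute 218.
A but not B: minute 111 to minute 121, minute 126 to minute 138.
B but not A: minute 35 to minute 52, minute 72 to minute 84, minute 156 to minute 202, minute 207 to minute 218.
Combining gives A △ B.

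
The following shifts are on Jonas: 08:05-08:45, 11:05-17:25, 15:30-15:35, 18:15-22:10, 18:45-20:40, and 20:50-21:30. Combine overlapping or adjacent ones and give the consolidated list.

08:05-08:45, 11:05-17:25, 18:15-22:10

11:05-17:25 is disjoint → start new block.
15:30-15:35 overlaps/touches 11:05-17:25 → extend to 11:05-17:25.
18:15-22:10 is disjoint → start new block.
18:45-20:40 overlaps/touches 18:15-22:10 → extend to 18:15-22:10.
20:50-21:30 overlaps/touches 18:15-22:10 → extend to 18:15-22:10.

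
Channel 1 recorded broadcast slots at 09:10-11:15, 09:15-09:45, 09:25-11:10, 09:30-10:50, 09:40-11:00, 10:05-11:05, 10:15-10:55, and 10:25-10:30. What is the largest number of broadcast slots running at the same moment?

7

At 10:25, 7 of the intervals are simultaneously active.
No point has more.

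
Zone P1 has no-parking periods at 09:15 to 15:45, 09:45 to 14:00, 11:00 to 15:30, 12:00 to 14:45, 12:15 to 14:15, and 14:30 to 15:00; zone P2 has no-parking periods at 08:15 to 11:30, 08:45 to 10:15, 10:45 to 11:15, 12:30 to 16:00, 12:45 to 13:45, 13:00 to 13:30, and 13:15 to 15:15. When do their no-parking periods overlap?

First set merges to 09:15-15:45.
Second set merges to 08:15-11:30, 12:30-16:00.
09:15-15:45 overlaps B on 09:15-11:30, 12:30-15:45.

09:15-11:30, 12:30-15:45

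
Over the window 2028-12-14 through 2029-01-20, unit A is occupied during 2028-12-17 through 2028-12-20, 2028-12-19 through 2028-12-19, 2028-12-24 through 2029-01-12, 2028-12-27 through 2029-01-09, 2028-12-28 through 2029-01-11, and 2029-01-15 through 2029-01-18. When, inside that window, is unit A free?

2028-12-14 through 2028-12-16, 2028-12-21 through 2028-12-23, 2029-01-13 through 2029-01-14, 2029-01-19 through 2029-01-20

Covered (merged): 2028-12-17 through 2028-12-20, 2028-12-24 through 2029-01-12, 2029-01-15 through 2029-01-18.
Gaps within 2028-12-14 through 2029-01-20: 2028-12-14 through 2028-12-16, 2028-12-21 through 2028-12-23, 2029-01-13 through 2029-01-14, 2029-01-19 through 2029-01-20.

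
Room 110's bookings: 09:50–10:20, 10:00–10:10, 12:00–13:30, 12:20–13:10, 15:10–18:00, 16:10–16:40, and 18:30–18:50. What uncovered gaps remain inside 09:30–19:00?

After merging, the occupied span is 09:50–10:20, 12:00–13:30, 15:10–18:00, 18:30–18:50.
Uncovered inside 09:30–19:00: 09:30–09:50, 10:20–12:00, 13:30–15:10, 18:00–18:30, 18:50–19:00.

09:30–09:50, 10:20–12:00, 13:30–15:10, 18:00–18:30, 18:50–19:00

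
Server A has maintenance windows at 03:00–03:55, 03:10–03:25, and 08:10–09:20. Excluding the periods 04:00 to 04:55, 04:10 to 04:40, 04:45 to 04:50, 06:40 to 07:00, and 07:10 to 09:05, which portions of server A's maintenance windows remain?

First set merges to 03:00-03:55, 08:10-09:20.
Second set merges to 04:00-04:55, 06:40-07:00, 07:10-09:05.
03:00-03:55: no B overlap → unchanged.
08:10-09:20 minus B → 09:05-09:20.

03:00-03:55, 09:05-09:20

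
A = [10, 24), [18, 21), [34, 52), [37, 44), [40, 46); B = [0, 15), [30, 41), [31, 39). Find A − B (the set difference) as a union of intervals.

[15, 24) ∪ [41, 52)

A, merged: [10, 24), [34, 52).
B, merged: [0, 15), [30, 41).
[10, 24) \ B = [15, 24).
[34, 52) \ B = [41, 52).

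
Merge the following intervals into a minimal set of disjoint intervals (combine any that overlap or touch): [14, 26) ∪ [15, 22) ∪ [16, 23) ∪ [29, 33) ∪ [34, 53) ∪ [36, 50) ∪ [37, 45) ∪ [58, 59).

[15, 22) overlaps/touches [14, 26) → extend to [14, 26).
[16, 23) overlaps/touches [14, 26) → extend to [14, 26).
[29, 33) is disjoint → start new block.
[34, 53) is disjoint → start new block.
[36, 50) overlaps/touches [34, 53) → extend to [34, 53).
[37, 45) overlaps/touches [34, 53) → extend to [34, 53).
[58, 59) is disjoint → start new block.

[14, 26) ∪ [29, 33) ∪ [34, 53) ∪ [58, 59)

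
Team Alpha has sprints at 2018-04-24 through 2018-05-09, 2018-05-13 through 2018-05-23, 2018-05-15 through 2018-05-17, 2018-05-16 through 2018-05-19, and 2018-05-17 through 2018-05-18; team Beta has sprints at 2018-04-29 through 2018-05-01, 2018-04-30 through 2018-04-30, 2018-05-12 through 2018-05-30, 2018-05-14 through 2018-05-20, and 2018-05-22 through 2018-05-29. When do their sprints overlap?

A, merged: 2018-04-24 through 2018-05-09, 2018-05-13 through 2018-05-23.
B, merged: 2018-04-29 through 2018-05-01, 2018-05-12 through 2018-05-30.
2018-04-24 through 2018-05-09 ∩ B → 2018-04-29 through 2018-05-01.
2018-05-13 through 2018-05-23 ∩ B → 2018-05-13 through 2018-05-23.

2018-04-29 through 2018-05-01, 2018-05-13 through 2018-05-23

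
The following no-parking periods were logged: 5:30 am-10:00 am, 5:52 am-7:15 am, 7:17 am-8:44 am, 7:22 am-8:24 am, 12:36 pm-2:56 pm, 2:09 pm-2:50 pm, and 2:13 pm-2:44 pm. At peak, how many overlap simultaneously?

At 7:22 am, 3 of the intervals are simultaneously active.
No point has more.

3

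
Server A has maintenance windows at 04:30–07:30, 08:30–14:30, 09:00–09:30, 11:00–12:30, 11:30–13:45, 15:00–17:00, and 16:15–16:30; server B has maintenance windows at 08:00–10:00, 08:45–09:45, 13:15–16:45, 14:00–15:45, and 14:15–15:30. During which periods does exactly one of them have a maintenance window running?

First set merges to 04:30–07:30, 08:30–14:30, 15:00–17:00.
Second set merges to 08:00–10:00, 13:15–16:45.
A \ B = 04:30–07:30, 10:00–13:15, 16:45–17:00.
B \ A = 08:00–08:30, 14:30–15:00.
Union of the two gives the symmetric difference.

04:30–07:30, 08:00–08:30, 10:00–13:15, 14:30–15:00, 16:45–17:00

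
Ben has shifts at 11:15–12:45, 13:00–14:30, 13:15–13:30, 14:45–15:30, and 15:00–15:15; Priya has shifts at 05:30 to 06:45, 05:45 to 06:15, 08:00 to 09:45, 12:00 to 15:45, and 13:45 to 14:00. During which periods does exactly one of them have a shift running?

A, merged: 11:15–12:45, 13:00–14:30, 14:45–15:30.
B, merged: 05:30–06:45, 08:00–09:45, 12:00–15:45.
A \ B = 11:15–12:00.
B \ A = 05:30–06:45, 08:00–09:45, 12:45–13:00, 14:30–14:45, 15:30–15:45.
Union of the two gives the symmetric difference.

05:30–06:45, 08:00–09:45, 11:15–12:00, 12:45–13:00, 14:30–14:45, 15:30–15:45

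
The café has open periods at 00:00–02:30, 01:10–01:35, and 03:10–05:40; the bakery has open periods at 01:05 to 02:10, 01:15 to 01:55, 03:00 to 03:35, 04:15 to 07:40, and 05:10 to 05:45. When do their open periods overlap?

A, merged: 00:00–02:30, 03:10–05:40.
B, merged: 01:05–02:10, 03:00–03:35, 04:15–07:40.
00:00–02:30 overlaps B on 01:05–02:10.
03:10–05:40 overlaps B on 03:10–03:35, 04:15–05:40.

01:05–02:10, 03:10–03:35, 04:15–05:40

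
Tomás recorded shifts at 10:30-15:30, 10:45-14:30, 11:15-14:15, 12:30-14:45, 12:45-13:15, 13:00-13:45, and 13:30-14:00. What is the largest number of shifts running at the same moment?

At 13:00, 6 of the intervals are simultaneously active.
No point has more.

6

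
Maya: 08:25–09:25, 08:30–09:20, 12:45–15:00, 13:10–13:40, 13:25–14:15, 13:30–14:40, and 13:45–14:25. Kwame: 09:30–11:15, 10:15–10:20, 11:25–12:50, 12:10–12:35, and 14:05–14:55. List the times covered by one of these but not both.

A, merged: 08:25–09:25, 12:45–15:00.
B, merged: 09:30–11:15, 11:25–12:50, 14:05–14:55.
A \ B = 08:25–09:25, 12:50–14:05, 14:55–15:00.
B \ A = 09:30–11:15, 11:25–12:45.
Union of the two gives the symmetric difference.

08:25–09:25, 09:30–11:15, 11:25–12:45, 12:50–14:05, 14:55–15:00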